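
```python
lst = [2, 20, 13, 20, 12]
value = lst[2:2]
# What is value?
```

lst has length 5. The slice lst[2:2] resolves to an empty index range, so the result is [].

[]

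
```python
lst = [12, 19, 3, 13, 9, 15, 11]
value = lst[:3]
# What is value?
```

lst has length 7. The slice lst[:3] selects indices [0, 1, 2] (0->12, 1->19, 2->3), giving [12, 19, 3].

[12, 19, 3]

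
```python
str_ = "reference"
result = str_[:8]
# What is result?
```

str_ has length 9. The slice str_[:8] selects indices [0, 1, 2, 3, 4, 5, 6, 7] (0->'r', 1->'e', 2->'f', 3->'e', 4->'r', 5->'e', 6->'n', 7->'c'), giving 'referenc'.

'referenc'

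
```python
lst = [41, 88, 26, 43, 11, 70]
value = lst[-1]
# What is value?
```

lst has length 6. Negative index -1 maps to positive index 6 + (-1) = 5. lst[5] = 70.

70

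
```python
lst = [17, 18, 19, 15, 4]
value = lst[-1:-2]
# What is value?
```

lst has length 5. The slice lst[-1:-2] resolves to an empty index range, so the result is [].

[]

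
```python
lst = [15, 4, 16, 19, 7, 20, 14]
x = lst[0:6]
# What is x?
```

lst has length 7. The slice lst[0:6] selects indices [0, 1, 2, 3, 4, 5] (0->15, 1->4, 2->16, 3->19, 4->7, 5->20), giving [15, 4, 16, 19, 7, 20].

[15, 4, 16, 19, 7, 20]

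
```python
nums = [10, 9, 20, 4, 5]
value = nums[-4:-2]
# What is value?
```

nums has length 5. The slice nums[-4:-2] selects indices [1, 2] (1->9, 2->20), giving [9, 20].

[9, 20]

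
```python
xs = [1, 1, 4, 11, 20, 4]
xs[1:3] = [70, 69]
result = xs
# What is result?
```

xs starts as [1, 1, 4, 11, 20, 4] (length 6). The slice xs[1:3] covers indices [1, 2] with values [1, 4]. Replacing that slice with [70, 69] (same length) produces [1, 70, 69, 11, 20, 4].

[1, 70, 69, 11, 20, 4]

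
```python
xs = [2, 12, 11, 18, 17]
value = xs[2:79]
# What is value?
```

xs has length 5. The slice xs[2:79] selects indices [2, 3, 4] (2->11, 3->18, 4->17), giving [11, 18, 17].

[11, 18, 17]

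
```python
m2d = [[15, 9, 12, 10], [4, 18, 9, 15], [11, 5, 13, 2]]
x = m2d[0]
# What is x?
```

m2d has 3 rows. Row 0 is [15, 9, 12, 10].

[15, 9, 12, 10]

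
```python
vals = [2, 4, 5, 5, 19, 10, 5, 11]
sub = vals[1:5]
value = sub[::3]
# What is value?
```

vals has length 8. The slice vals[1:5] selects indices [1, 2, 3, 4] (1->4, 2->5, 3->5, 4->19), giving [4, 5, 5, 19]. So sub = [4, 5, 5, 19]. sub has length 4. The slice sub[::3] selects indices [0, 3] (0->4, 3->19), giving [4, 19].

[4, 19]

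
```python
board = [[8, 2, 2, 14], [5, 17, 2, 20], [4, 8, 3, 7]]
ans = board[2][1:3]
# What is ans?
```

board[2] = [4, 8, 3, 7]. board[2] has length 4. The slice board[2][1:3] selects indices [1, 2] (1->8, 2->3), giving [8, 3].

[8, 3]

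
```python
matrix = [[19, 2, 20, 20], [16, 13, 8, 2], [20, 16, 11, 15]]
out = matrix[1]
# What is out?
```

matrix has 3 rows. Row 1 is [16, 13, 8, 2].

[16, 13, 8, 2]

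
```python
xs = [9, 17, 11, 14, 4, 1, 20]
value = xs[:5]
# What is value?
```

xs has length 7. The slice xs[:5] selects indices [0, 1, 2, 3, 4] (0->9, 1->17, 2->11, 3->14, 4->4), giving [9, 17, 11, 14, 4].

[9, 17, 11, 14, 4]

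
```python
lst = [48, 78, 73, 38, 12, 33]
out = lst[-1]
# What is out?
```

lst has length 6. Negative index -1 maps to positive index 6 + (-1) = 5. lst[5] = 33.

33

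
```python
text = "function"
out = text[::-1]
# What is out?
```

text has length 8. The slice text[::-1] selects indices [7, 6, 5, 4, 3, 2, 1, 0] (7->'n', 6->'o', 5->'i', 4->'t', 3->'c', 2->'n', 1->'u', 0->'f'), giving 'noitcnuf'.

'noitcnuf'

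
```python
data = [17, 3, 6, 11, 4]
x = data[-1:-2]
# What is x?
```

data has length 5. The slice data[-1:-2] resolves to an empty index range, so the result is [].

[]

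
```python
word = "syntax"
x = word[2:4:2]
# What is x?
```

word has length 6. The slice word[2:4:2] selects indices [2] (2->'n'), giving 'n'.

'n'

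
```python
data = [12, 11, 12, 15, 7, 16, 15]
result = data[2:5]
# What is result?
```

data has length 7. The slice data[2:5] selects indices [2, 3, 4] (2->12, 3->15, 4->7), giving [12, 15, 7].

[12, 15, 7]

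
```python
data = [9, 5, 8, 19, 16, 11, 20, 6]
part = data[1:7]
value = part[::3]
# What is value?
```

data has length 8. The slice data[1:7] selects indices [1, 2, 3, 4, 5, 6] (1->5, 2->8, 3->19, 4->16, 5->11, 6->20), giving [5, 8, 19, 16, 11, 20]. So part = [5, 8, 19, 16, 11, 20]. part has length 6. The slice part[::3] selects indices [0, 3] (0->5, 3->16), giving [5, 16].

[5, 16]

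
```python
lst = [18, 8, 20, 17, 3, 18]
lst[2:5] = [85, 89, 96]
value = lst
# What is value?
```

lst starts as [18, 8, 20, 17, 3, 18] (length 6). The slice lst[2:5] covers indices [2, 3, 4] with values [20, 17, 3]. Replacing that slice with [85, 89, 96] (same length) produces [18, 8, 85, 89, 96, 18].

[18, 8, 85, 89, 96, 18]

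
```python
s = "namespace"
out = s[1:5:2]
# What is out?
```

s has length 9. The slice s[1:5:2] selects indices [1, 3] (1->'a', 3->'e'), giving 'ae'.

'ae'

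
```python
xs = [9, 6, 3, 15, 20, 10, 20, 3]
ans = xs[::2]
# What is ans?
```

xs has length 8. The slice xs[::2] selects indices [0, 2, 4, 6] (0->9, 2->3, 4->20, 6->20), giving [9, 3, 20, 20].

[9, 3, 20, 20]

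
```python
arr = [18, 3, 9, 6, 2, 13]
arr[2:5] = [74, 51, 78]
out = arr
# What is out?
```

arr starts as [18, 3, 9, 6, 2, 13] (length 6). The slice arr[2:5] covers indices [2, 3, 4] with values [9, 6, 2]. Replacing that slice with [74, 51, 78] (same length) produces [18, 3, 74, 51, 78, 13].

[18, 3, 74, 51, 78, 13]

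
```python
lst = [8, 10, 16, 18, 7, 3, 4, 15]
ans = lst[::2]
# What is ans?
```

lst has length 8. The slice lst[::2] selects indices [0, 2, 4, 6] (0->8, 2->16, 4->7, 6->4), giving [8, 16, 7, 4].

[8, 16, 7, 4]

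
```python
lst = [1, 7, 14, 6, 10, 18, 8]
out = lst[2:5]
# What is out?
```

lst has length 7. The slice lst[2:5] selects indices [2, 3, 4] (2->14, 3->6, 4->10), giving [14, 6, 10].

[14, 6, 10]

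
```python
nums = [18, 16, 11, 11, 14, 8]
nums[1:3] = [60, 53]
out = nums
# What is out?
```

nums starts as [18, 16, 11, 11, 14, 8] (length 6). The slice nums[1:3] covers indices [1, 2] with values [16, 11]. Replacing that slice with [60, 53] (same length) produces [18, 60, 53, 11, 14, 8].

[18, 60, 53, 11, 14, 8]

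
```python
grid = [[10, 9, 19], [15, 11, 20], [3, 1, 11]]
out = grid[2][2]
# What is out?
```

grid[2] = [3, 1, 11]. Taking column 2 of that row yields 11.

11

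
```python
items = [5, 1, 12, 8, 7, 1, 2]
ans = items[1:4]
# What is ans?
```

items has length 7. The slice items[1:4] selects indices [1, 2, 3] (1->1, 2->12, 3->8), giving [1, 12, 8].

[1, 12, 8]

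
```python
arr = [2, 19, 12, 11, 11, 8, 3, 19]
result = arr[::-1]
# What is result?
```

arr has length 8. The slice arr[::-1] selects indices [7, 6, 5, 4, 3, 2, 1, 0] (7->19, 6->3, 5->8, 4->11, 3->11, 2->12, 1->19, 0->2), giving [19, 3, 8, 11, 11, 12, 19, 2].

[19, 3, 8, 11, 11, 12, 19, 2]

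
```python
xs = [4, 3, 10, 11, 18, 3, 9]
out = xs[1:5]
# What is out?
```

xs has length 7. The slice xs[1:5] selects indices [1, 2, 3, 4] (1->3, 2->10, 3->11, 4->18), giving [3, 10, 11, 18].

[3, 10, 11, 18]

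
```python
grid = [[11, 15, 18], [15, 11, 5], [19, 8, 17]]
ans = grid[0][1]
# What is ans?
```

grid[0] = [11, 15, 18]. Taking column 1 of that row yields 15.

15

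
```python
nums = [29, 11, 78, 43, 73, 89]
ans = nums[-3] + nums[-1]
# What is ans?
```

nums has length 6. Negative index -3 maps to positive index 6 + (-3) = 3. nums[3] = 43.
nums has length 6. Negative index -1 maps to positive index 6 + (-1) = 5. nums[5] = 89.
Sum: 43 + 89 = 132.

132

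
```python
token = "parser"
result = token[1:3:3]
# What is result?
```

token has length 6. The slice token[1:3:3] selects indices [1] (1->'a'), giving 'a'.

'a'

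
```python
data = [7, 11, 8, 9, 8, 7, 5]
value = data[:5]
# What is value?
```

data has length 7. The slice data[:5] selects indices [0, 1, 2, 3, 4] (0->7, 1->11, 2->8, 3->9, 4->8), giving [7, 11, 8, 9, 8].

[7, 11, 8, 9, 8]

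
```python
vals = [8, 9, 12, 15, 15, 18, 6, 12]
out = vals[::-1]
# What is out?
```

vals has length 8. The slice vals[::-1] selects indices [7, 6, 5, 4, 3, 2, 1, 0] (7->12, 6->6, 5->18, 4->15, 3->15, 2->12, 1->9, 0->8), giving [12, 6, 18, 15, 15, 12, 9, 8].

[12, 6, 18, 15, 15, 12, 9, 8]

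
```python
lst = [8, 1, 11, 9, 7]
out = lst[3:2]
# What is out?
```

lst has length 5. The slice lst[3:2] resolves to an empty index range, so the result is [].

[]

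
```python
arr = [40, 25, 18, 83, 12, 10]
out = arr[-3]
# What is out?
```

arr has length 6. Negative index -3 maps to positive index 6 + (-3) = 3. arr[3] = 83.

83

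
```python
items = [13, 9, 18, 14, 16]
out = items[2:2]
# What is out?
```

items has length 5. The slice items[2:2] resolves to an empty index range, so the result is [].

[]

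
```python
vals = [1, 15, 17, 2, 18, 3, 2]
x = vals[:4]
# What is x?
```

vals has length 7. The slice vals[:4] selects indices [0, 1, 2, 3] (0->1, 1->15, 2->17, 3->2), giving [1, 15, 17, 2].

[1, 15, 17, 2]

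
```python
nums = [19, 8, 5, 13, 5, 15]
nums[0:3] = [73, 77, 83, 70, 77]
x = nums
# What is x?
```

nums starts as [19, 8, 5, 13, 5, 15] (length 6). The slice nums[0:3] covers indices [0, 1, 2] with values [19, 8, 5]. Replacing that slice with [73, 77, 83, 70, 77] (different length) produces [73, 77, 83, 70, 77, 13, 5, 15].

[73, 77, 83, 70, 77, 13, 5, 15]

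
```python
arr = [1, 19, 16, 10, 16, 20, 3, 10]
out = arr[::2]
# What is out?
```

arr has length 8. The slice arr[::2] selects indices [0, 2, 4, 6] (0->1, 2->16, 4->16, 6->3), giving [1, 16, 16, 3].

[1, 16, 16, 3]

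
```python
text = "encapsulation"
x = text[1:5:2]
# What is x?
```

text has length 13. The slice text[1:5:2] selects indices [1, 3] (1->'n', 3->'a'), giving 'na'.

'na'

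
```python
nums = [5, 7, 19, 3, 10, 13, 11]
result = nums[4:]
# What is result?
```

nums has length 7. The slice nums[4:] selects indices [4, 5, 6] (4->10, 5->13, 6->11), giving [10, 13, 11].

[10, 13, 11]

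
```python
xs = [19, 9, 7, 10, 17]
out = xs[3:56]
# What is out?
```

xs has length 5. The slice xs[3:56] selects indices [3, 4] (3->10, 4->17), giving [10, 17].

[10, 17]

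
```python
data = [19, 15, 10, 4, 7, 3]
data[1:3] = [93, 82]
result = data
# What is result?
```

data starts as [19, 15, 10, 4, 7, 3] (length 6). The slice data[1:3] covers indices [1, 2] with values [15, 10]. Replacing that slice with [93, 82] (same length) produces [19, 93, 82, 4, 7, 3].

[19, 93, 82, 4, 7, 3]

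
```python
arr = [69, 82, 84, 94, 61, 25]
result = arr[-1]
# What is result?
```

arr has length 6. Negative index -1 maps to positive index 6 + (-1) = 5. arr[5] = 25.

25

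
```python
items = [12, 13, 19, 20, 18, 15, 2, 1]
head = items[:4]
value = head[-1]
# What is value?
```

items has length 8. The slice items[:4] selects indices [0, 1, 2, 3] (0->12, 1->13, 2->19, 3->20), giving [12, 13, 19, 20]. So head = [12, 13, 19, 20]. Then head[-1] = 20.

20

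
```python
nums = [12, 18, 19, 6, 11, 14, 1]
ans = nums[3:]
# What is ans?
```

nums has length 7. The slice nums[3:] selects indices [3, 4, 5, 6] (3->6, 4->11, 5->14, 6->1), giving [6, 11, 14, 1].

[6, 11, 14, 1]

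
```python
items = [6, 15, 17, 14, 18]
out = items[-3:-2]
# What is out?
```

items has length 5. The slice items[-3:-2] selects indices [2] (2->17), giving [17].

[17]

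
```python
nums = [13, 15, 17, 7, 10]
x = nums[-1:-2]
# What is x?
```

nums has length 5. The slice nums[-1:-2] resolves to an empty index range, so the result is [].

[]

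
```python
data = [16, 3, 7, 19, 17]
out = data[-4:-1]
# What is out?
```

data has length 5. The slice data[-4:-1] selects indices [1, 2, 3] (1->3, 2->7, 3->19), giving [3, 7, 19].

[3, 7, 19]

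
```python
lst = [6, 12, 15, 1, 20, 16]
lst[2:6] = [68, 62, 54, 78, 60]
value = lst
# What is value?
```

lst starts as [6, 12, 15, 1, 20, 16] (length 6). The slice lst[2:6] covers indices [2, 3, 4, 5] with values [15, 1, 20, 16]. Replacing that slice with [68, 62, 54, 78, 60] (different length) produces [6, 12, 68, 62, 54, 78, 60].

[6, 12, 68, 62, 54, 78, 60]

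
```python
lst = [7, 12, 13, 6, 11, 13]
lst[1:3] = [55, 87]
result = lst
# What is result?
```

lst starts as [7, 12, 13, 6, 11, 13] (length 6). The slice lst[1:3] covers indices [1, 2] with values [12, 13]. Replacing that slice with [55, 87] (same length) produces [7, 55, 87, 6, 11, 13].

[7, 55, 87, 6, 11, 13]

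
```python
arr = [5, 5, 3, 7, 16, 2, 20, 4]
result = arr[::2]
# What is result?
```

arr has length 8. The slice arr[::2] selects indices [0, 2, 4, 6] (0->5, 2->3, 4->16, 6->20), giving [5, 3, 16, 20].

[5, 3, 16, 20]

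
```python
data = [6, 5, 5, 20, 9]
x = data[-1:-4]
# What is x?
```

data has length 5. The slice data[-1:-4] resolves to an empty index range, so the result is [].

[]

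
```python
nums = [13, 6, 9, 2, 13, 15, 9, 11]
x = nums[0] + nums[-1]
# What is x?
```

nums has length 8. nums[0] = 13.
nums has length 8. Negative index -1 maps to positive index 8 + (-1) = 7. nums[7] = 11.
Sum: 13 + 11 = 24.

24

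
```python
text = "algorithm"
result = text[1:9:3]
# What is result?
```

text has length 9. The slice text[1:9:3] selects indices [1, 4, 7] (1->'l', 4->'r', 7->'h'), giving 'lrh'.

'lrh'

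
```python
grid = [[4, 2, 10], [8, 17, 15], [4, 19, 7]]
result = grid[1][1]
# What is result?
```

grid[1] = [8, 17, 15]. Taking column 1 of that row yields 17.

17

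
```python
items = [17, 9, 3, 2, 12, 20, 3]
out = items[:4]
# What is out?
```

items has length 7. The slice items[:4] selects indices [0, 1, 2, 3] (0->17, 1->9, 2->3, 3->2), giving [17, 9, 3, 2].

[17, 9, 3, 2]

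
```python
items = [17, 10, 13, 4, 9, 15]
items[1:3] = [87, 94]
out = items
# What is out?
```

items starts as [17, 10, 13, 4, 9, 15] (length 6). The slice items[1:3] covers indices [1, 2] with values [10, 13]. Replacing that slice with [87, 94] (same length) produces [17, 87, 94, 4, 9, 15].

[17, 87, 94, 4, 9, 15]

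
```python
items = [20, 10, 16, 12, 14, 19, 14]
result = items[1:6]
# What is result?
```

items has length 7. The slice items[1:6] selects indices [1, 2, 3, 4, 5] (1->10, 2->16, 3->12, 4->14, 5->19), giving [10, 16, 12, 14, 19].

[10, 16, 12, 14, 19]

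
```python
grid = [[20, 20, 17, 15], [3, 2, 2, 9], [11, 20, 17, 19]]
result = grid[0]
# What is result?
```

grid has 3 rows. Row 0 is [20, 20, 17, 15].

[20, 20, 17, 15]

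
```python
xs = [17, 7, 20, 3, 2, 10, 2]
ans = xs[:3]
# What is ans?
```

xs has length 7. The slice xs[:3] selects indices [0, 1, 2] (0->17, 1->7, 2->20), giving [17, 7, 20].

[17, 7, 20]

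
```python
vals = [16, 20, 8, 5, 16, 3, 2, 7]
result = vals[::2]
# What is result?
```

vals has length 8. The slice vals[::2] selects indices [0, 2, 4, 6] (0->16, 2->8, 4->16, 6->2), giving [16, 8, 16, 2].

[16, 8, 16, 2]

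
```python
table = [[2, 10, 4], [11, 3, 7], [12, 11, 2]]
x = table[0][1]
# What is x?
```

table[0] = [2, 10, 4]. Taking column 1 of that row yields 10.

10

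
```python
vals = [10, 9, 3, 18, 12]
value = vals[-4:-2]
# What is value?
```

vals has length 5. The slice vals[-4:-2] selects indices [1, 2] (1->9, 2->3), giving [9, 3].

[9, 3]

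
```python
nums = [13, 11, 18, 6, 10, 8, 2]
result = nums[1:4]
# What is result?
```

nums has length 7. The slice nums[1:4] selects indices [1, 2, 3] (1->11, 2->18, 3->6), giving [11, 18, 6].

[11, 18, 6]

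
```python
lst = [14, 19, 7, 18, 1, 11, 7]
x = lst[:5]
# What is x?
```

lst has length 7. The slice lst[:5] selects indices [0, 1, 2, 3, 4] (0->14, 1->19, 2->7, 3->18, 4->1), giving [14, 19, 7, 18, 1].

[14, 19, 7, 18, 1]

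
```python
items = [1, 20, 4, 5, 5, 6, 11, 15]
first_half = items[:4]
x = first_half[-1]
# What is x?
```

items has length 8. The slice items[:4] selects indices [0, 1, 2, 3] (0->1, 1->20, 2->4, 3->5), giving [1, 20, 4, 5]. So first_half = [1, 20, 4, 5]. Then first_half[-1] = 5.

5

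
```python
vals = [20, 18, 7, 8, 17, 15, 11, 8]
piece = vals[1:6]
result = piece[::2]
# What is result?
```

vals has length 8. The slice vals[1:6] selects indices [1, 2, 3, 4, 5] (1->18, 2->7, 3->8, 4->17, 5->15), giving [18, 7, 8, 17, 15]. So piece = [18, 7, 8, 17, 15]. piece has length 5. The slice piece[::2] selects indices [0, 2, 4] (0->18, 2->8, 4->15), giving [18, 8, 15].

[18, 8, 15]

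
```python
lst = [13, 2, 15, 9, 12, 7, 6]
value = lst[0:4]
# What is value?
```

lst has length 7. The slice lst[0:4] selects indices [0, 1, 2, 3] (0->13, 1->2, 2->15, 3->9), giving [13, 2, 15, 9].

[13, 2, 15, 9]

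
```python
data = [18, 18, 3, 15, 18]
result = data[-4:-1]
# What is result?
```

data has length 5. The slice data[-4:-1] selects indices [1, 2, 3] (1->18, 2->3, 3->15), giving [18, 3, 15].

[18, 3, 15]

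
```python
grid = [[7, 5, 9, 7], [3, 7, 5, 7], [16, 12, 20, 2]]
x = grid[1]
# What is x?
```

grid has 3 rows. Row 1 is [3, 7, 5, 7].

[3, 7, 5, 7]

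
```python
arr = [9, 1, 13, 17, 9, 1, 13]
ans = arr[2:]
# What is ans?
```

arr has length 7. The slice arr[2:] selects indices [2, 3, 4, 5, 6] (2->13, 3->17, 4->9, 5->1, 6->13), giving [13, 17, 9, 1, 13].

[13, 17, 9, 1, 13]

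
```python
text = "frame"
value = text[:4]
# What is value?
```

text has length 5. The slice text[:4] selects indices [0, 1, 2, 3] (0->'f', 1->'r', 2->'a', 3->'m'), giving 'fram'.

'fram'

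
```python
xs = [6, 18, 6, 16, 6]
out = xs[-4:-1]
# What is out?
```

xs has length 5. The slice xs[-4:-1] selects indices [1, 2, 3] (1->18, 2->6, 3->16), giving [18, 6, 16].

[18, 6, 16]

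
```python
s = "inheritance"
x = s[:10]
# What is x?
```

s has length 11. The slice s[:10] selects indices [0, 1, 2, 3, 4, 5, 6, 7, 8, 9] (0->'i', 1->'n', 2->'h', 3->'e', 4->'r', 5->'i', 6->'t', 7->'a', 8->'n', 9->'c'), giving 'inheritanc'.

'inheritanc'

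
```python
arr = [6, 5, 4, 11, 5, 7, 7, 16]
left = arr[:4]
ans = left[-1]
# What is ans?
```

arr has length 8. The slice arr[:4] selects indices [0, 1, 2, 3] (0->6, 1->5, 2->4, 3->11), giving [6, 5, 4, 11]. So left = [6, 5, 4, 11]. Then left[-1] = 11.

11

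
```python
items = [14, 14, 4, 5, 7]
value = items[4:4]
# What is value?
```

items has length 5. The slice items[4:4] resolves to an empty index range, so the result is [].

[]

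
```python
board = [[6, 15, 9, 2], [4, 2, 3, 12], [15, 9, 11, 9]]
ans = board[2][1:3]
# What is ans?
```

board[2] = [15, 9, 11, 9]. board[2] has length 4. The slice board[2][1:3] selects indices [1, 2] (1->9, 2->11), giving [9, 11].

[9, 11]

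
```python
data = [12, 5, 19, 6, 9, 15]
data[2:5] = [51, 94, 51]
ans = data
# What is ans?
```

data starts as [12, 5, 19, 6, 9, 15] (length 6). The slice data[2:5] covers indices [2, 3, 4] with values [19, 6, 9]. Replacing that slice with [51, 94, 51] (same length) produces [12, 5, 51, 94, 51, 15].

[12, 5, 51, 94, 51, 15]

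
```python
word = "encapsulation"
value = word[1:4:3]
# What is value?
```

word has length 13. The slice word[1:4:3] selects indices [1] (1->'n'), giving 'n'.

'n'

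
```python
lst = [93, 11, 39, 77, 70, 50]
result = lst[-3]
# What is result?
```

lst has length 6. Negative index -3 maps to positive index 6 + (-3) = 3. lst[3] = 77.

77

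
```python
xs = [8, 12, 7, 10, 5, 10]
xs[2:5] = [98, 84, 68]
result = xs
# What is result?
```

xs starts as [8, 12, 7, 10, 5, 10] (length 6). The slice xs[2:5] covers indices [2, 3, 4] with values [7, 10, 5]. Replacing that slice with [98, 84, 68] (same length) produces [8, 12, 98, 84, 68, 10].

[8, 12, 98, 84, 68, 10]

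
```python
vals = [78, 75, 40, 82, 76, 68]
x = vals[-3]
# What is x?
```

vals has length 6. Negative index -3 maps to positive index 6 + (-3) = 3. vals[3] = 82.

82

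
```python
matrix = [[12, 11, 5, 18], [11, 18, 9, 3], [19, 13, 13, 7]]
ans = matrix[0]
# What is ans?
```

matrix has 3 rows. Row 0 is [12, 11, 5, 18].

[12, 11, 5, 18]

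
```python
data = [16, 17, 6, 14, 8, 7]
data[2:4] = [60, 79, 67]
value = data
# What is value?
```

data starts as [16, 17, 6, 14, 8, 7] (length 6). The slice data[2:4] covers indices [2, 3] with values [6, 14]. Replacing that slice with [60, 79, 67] (different length) produces [16, 17, 60, 79, 67, 8, 7].

[16, 17, 60, 79, 67, 8, 7]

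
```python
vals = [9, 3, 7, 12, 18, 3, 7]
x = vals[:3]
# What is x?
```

vals has length 7. The slice vals[:3] selects indices [0, 1, 2] (0->9, 1->3, 2->7), giving [9, 3, 7].

[9, 3, 7]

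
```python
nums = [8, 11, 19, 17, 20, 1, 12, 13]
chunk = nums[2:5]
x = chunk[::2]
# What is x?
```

nums has length 8. The slice nums[2:5] selects indices [2, 3, 4] (2->19, 3->17, 4->20), giving [19, 17, 20]. So chunk = [19, 17, 20]. chunk has length 3. The slice chunk[::2] selects indices [0, 2] (0->19, 2->20), giving [19, 20].

[19, 20]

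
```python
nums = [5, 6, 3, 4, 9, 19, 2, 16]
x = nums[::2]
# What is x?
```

nums has length 8. The slice nums[::2] selects indices [0, 2, 4, 6] (0->5, 2->3, 4->9, 6->2), giving [5, 3, 9, 2].

[5, 3, 9, 2]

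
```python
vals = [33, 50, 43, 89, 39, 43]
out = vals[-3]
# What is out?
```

vals has length 6. Negative index -3 maps to positive index 6 + (-3) = 3. vals[3] = 89.

89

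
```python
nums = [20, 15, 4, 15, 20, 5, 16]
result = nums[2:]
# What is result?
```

nums has length 7. The slice nums[2:] selects indices [2, 3, 4, 5, 6] (2->4, 3->15, 4->20, 5->5, 6->16), giving [4, 15, 20, 5, 16].

[4, 15, 20, 5, 16]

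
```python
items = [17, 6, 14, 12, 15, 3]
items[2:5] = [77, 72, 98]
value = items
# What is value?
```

items starts as [17, 6, 14, 12, 15, 3] (length 6). The slice items[2:5] covers indices [2, 3, 4] with values [14, 12, 15]. Replacing that slice with [77, 72, 98] (same length) produces [17, 6, 77, 72, 98, 3].

[17, 6, 77, 72, 98, 3]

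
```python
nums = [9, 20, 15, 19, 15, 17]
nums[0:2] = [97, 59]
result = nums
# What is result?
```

nums starts as [9, 20, 15, 19, 15, 17] (length 6). The slice nums[0:2] covers indices [0, 1] with values [9, 20]. Replacing that slice with [97, 59] (same length) produces [97, 59, 15, 19, 15, 17].

[97, 59, 15, 19, 15, 17]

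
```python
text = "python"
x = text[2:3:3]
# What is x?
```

text has length 6. The slice text[2:3:3] selects indices [2] (2->'t'), giving 't'.

't'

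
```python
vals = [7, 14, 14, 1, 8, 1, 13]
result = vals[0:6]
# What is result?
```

vals has length 7. The slice vals[0:6] selects indices [0, 1, 2, 3, 4, 5] (0->7, 1->14, 2->14, 3->1, 4->8, 5->1), giving [7, 14, 14, 1, 8, 1].

[7, 14, 14, 1, 8, 1]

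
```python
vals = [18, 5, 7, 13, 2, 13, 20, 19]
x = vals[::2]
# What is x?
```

vals has length 8. The slice vals[::2] selects indices [0, 2, 4, 6] (0->18, 2->7, 4->2, 6->20), giving [18, 7, 2, 20].

[18, 7, 2, 20]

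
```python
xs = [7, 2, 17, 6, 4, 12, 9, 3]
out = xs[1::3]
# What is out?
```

xs has length 8. The slice xs[1::3] selects indices [1, 4, 7] (1->2, 4->4, 7->3), giving [2, 4, 3].

[2, 4, 3]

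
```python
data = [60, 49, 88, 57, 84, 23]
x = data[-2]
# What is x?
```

data has length 6. Negative index -2 maps to positive index 6 + (-2) = 4. data[4] = 84.

84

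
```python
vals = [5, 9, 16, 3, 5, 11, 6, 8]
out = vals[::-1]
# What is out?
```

vals has length 8. The slice vals[::-1] selects indices [7, 6, 5, 4, 3, 2, 1, 0] (7->8, 6->6, 5->11, 4->5, 3->3, 2->16, 1->9, 0->5), giving [8, 6, 11, 5, 3, 16, 9, 5].

[8, 6, 11, 5, 3, 16, 9, 5]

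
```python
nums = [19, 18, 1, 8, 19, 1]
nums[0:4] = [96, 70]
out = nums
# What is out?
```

nums starts as [19, 18, 1, 8, 19, 1] (length 6). The slice nums[0:4] covers indices [0, 1, 2, 3] with values [19, 18, 1, 8]. Replacing that slice with [96, 70] (different length) produces [96, 70, 19, 1].

[96, 70, 19, 1]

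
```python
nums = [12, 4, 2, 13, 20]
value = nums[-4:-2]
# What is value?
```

nums has length 5. The slice nums[-4:-2] selects indices [1, 2] (1->4, 2->2), giving [4, 2].

[4, 2]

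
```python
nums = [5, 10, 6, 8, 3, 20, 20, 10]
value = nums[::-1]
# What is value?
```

nums has length 8. The slice nums[::-1] selects indices [7, 6, 5, 4, 3, 2, 1, 0] (7->10, 6->20, 5->20, 4->3, 3->8, 2->6, 1->10, 0->5), giving [10, 20, 20, 3, 8, 6, 10, 5].

[10, 20, 20, 3, 8, 6, 10, 5]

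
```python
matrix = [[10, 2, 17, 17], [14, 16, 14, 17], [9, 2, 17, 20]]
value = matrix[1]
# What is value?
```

matrix has 3 rows. Row 1 is [14, 16, 14, 17].

[14, 16, 14, 17]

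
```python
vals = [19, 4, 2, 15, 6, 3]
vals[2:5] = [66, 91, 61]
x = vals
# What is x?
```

vals starts as [19, 4, 2, 15, 6, 3] (length 6). The slice vals[2:5] covers indices [2, 3, 4] with values [2, 15, 6]. Replacing that slice with [66, 91, 61] (same length) produces [19, 4, 66, 91, 61, 3].

[19, 4, 66, 91, 61, 3]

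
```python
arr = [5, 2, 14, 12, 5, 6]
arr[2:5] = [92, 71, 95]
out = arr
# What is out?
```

arr starts as [5, 2, 14, 12, 5, 6] (length 6). The slice arr[2:5] covers indices [2, 3, 4] with values [14, 12, 5]. Replacing that slice with [92, 71, 95] (same length) produces [5, 2, 92, 71, 95, 6].

[5, 2, 92, 71, 95, 6]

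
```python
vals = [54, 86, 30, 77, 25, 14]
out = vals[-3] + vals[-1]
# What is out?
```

vals has length 6. Negative index -3 maps to positive index 6 + (-3) = 3. vals[3] = 77.
vals has length 6. Negative index -1 maps to positive index 6 + (-1) = 5. vals[5] = 14.
Sum: 77 + 14 = 91.

91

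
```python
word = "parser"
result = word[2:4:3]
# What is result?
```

word has length 6. The slice word[2:4:3] selects indices [2] (2->'r'), giving 'r'.

'r'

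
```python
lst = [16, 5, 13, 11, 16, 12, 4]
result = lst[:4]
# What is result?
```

lst has length 7. The slice lst[:4] selects indices [0, 1, 2, 3] (0->16, 1->5, 2->13, 3->11), giving [16, 5, 13, 11].

[16, 5, 13, 11]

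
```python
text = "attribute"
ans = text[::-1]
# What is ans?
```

text has length 9. The slice text[::-1] selects indices [8, 7, 6, 5, 4, 3, 2, 1, 0] (8->'e', 7->'t', 6->'u', 5->'b', 4->'i', 3->'r', 2->'t', 1->'t', 0->'a'), giving 'etubirtta'.

'etubirtta'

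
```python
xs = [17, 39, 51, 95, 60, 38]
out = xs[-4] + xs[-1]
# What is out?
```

xs has length 6. Negative index -4 maps to positive index 6 + (-4) = 2. xs[2] = 51.
xs has length 6. Negative index -1 maps to positive index 6 + (-1) = 5. xs[5] = 38.
Sum: 51 + 38 = 89.

89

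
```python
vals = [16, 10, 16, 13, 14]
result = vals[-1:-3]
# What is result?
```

vals has length 5. The slice vals[-1:-3] resolves to an empty index range, so the result is [].

[]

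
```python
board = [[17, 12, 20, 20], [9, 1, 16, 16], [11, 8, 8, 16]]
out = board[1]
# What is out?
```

board has 3 rows. Row 1 is [9, 1, 16, 16].

[9, 1, 16, 16]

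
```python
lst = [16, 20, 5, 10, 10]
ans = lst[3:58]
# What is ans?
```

lst has length 5. The slice lst[3:58] selects indices [3, 4] (3->10, 4->10), giving [10, 10].

[10, 10]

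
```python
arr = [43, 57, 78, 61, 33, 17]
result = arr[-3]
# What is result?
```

arr has length 6. Negative index -3 maps to positive index 6 + (-3) = 3. arr[3] = 61.

61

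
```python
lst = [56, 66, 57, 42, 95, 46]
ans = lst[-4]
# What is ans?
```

lst has length 6. Negative index -4 maps to positive index 6 + (-4) = 2. lst[2] = 57.

57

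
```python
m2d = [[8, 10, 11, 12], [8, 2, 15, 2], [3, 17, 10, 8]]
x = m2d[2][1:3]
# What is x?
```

m2d[2] = [3, 17, 10, 8]. m2d[2] has length 4. The slice m2d[2][1:3] selects indices [1, 2] (1->17, 2->10), giving [17, 10].

[17, 10]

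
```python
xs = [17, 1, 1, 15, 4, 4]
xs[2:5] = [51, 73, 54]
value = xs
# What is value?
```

xs starts as [17, 1, 1, 15, 4, 4] (length 6). The slice xs[2:5] covers indices [2, 3, 4] with values [1, 15, 4]. Replacing that slice with [51, 73, 54] (same length) produces [17, 1, 51, 73, 54, 4].

[17, 1, 51, 73, 54, 4]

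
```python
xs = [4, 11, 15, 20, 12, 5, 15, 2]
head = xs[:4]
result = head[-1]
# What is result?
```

xs has length 8. The slice xs[:4] selects indices [0, 1, 2, 3] (0->4, 1->11, 2->15, 3->20), giving [4, 11, 15, 20]. So head = [4, 11, 15, 20]. Then head[-1] = 20.

20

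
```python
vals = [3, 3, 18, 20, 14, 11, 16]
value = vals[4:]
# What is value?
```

vals has length 7. The slice vals[4:] selects indices [4, 5, 6] (4->14, 5->11, 6->16), giving [14, 11, 16].

[14, 11, 16]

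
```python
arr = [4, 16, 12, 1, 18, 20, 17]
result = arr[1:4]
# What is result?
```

arr has length 7. The slice arr[1:4] selects indices [1, 2, 3] (1->16, 2->12, 3->1), giving [16, 12, 1].

[16, 12, 1]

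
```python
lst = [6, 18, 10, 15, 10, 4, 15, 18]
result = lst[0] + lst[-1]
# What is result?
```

lst has length 8. lst[0] = 6.
lst has length 8. Negative index -1 maps to positive index 8 + (-1) = 7. lst[7] = 18.
Sum: 6 + 18 = 24.

24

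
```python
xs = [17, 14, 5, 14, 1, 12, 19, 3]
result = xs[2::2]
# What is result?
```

xs has length 8. The slice xs[2::2] selects indices [2, 4, 6] (2->5, 4->1, 6->19), giving [5, 1, 19].

[5, 1, 19]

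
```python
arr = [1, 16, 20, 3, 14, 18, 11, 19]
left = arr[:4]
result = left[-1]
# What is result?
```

arr has length 8. The slice arr[:4] selects indices [0, 1, 2, 3] (0->1, 1->16, 2->20, 3->3), giving [1, 16, 20, 3]. So left = [1, 16, 20, 3]. Then left[-1] = 3.

3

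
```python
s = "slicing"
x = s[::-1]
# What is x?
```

s has length 7. The slice s[::-1] selects indices [6, 5, 4, 3, 2, 1, 0] (6->'g', 5->'n', 4->'i', 3->'c', 2->'i', 1->'l', 0->'s'), giving 'gnicils'.

'gnicils'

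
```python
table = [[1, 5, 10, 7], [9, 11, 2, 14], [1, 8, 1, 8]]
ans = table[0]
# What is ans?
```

table has 3 rows. Row 0 is [1, 5, 10, 7].

[1, 5, 10, 7]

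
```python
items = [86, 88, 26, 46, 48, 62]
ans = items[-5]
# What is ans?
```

items has length 6. Negative index -5 maps to positive index 6 + (-5) = 1. items[1] = 88.

88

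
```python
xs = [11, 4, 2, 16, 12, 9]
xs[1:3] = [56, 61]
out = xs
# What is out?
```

xs starts as [11, 4, 2, 16, 12, 9] (length 6). The slice xs[1:3] covers indices [1, 2] with values [4, 2]. Replacing that slice with [56, 61] (same length) produces [11, 56, 61, 16, 12, 9].

[11, 56, 61, 16, 12, 9]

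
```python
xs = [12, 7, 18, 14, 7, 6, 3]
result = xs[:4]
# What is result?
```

xs has length 7. The slice xs[:4] selects indices [0, 1, 2, 3] (0->12, 1->7, 2->18, 3->14), giving [12, 7, 18, 14].

[12, 7, 18, 14]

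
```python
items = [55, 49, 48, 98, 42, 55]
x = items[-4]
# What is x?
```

items has length 6. Negative index -4 maps to positive index 6 + (-4) = 2. items[2] = 48.

48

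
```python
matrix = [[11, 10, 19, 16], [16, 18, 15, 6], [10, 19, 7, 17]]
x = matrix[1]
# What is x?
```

matrix has 3 rows. Row 1 is [16, 18, 15, 6].

[16, 18, 15, 6]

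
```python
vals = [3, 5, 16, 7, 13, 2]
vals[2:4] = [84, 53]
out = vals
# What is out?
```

vals starts as [3, 5, 16, 7, 13, 2] (length 6). The slice vals[2:4] covers indices [2, 3] with values [16, 7]. Replacing that slice with [84, 53] (same length) produces [3, 5, 84, 53, 13, 2].

[3, 5, 84, 53, 13, 2]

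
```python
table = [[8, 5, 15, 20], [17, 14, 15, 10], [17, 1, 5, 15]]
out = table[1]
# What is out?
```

table has 3 rows. Row 1 is [17, 14, 15, 10].

[17, 14, 15, 10]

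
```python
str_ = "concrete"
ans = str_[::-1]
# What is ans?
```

str_ has length 8. The slice str_[::-1] selects indices [7, 6, 5, 4, 3, 2, 1, 0] (7->'e', 6->'t', 5->'e', 4->'r', 3->'c', 2->'n', 1->'o', 0->'c'), giving 'etercnoc'.

'etercnoc'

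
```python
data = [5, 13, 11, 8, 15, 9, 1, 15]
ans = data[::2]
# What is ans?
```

data has length 8. The slice data[::2] selects indices [0, 2, 4, 6] (0->5, 2->11, 4->15, 6->1), giving [5, 11, 15, 1].

[5, 11, 15, 1]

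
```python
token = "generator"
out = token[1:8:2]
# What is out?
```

token has length 9. The slice token[1:8:2] selects indices [1, 3, 5, 7] (1->'e', 3->'e', 5->'a', 7->'o'), giving 'eeao'.

'eeao'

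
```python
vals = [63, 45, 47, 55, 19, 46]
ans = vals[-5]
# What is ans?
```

vals has length 6. Negative index -5 maps to positive index 6 + (-5) = 1. vals[1] = 45.

45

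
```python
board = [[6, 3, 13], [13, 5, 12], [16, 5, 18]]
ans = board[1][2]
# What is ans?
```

board[1] = [13, 5, 12]. Taking column 2 of that row yields 12.

12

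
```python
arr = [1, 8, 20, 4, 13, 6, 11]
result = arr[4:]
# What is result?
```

arr has length 7. The slice arr[4:] selects indices [4, 5, 6] (4->13, 5->6, 6->11), giving [13, 6, 11].

[13, 6, 11]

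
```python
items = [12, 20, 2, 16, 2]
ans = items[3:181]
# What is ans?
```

items has length 5. The slice items[3:181] selects indices [3, 4] (3->16, 4->2), giving [16, 2].

[16, 2]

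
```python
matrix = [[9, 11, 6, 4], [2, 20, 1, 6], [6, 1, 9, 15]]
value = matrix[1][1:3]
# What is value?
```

matrix[1] = [2, 20, 1, 6]. matrix[1] has length 4. The slice matrix[1][1:3] selects indices [1, 2] (1->20, 2->1), giving [20, 1].

[20, 1]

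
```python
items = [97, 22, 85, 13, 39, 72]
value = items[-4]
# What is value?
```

items has length 6. Negative index -4 maps to positive index 6 + (-4) = 2. items[2] = 85.

85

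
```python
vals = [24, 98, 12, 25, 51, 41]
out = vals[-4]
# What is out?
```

vals has length 6. Negative index -4 maps to positive index 6 + (-4) = 2. vals[2] = 12.

12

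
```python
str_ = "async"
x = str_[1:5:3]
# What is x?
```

str_ has length 5. The slice str_[1:5:3] selects indices [1, 4] (1->'s', 4->'c'), giving 'sc'.

'sc'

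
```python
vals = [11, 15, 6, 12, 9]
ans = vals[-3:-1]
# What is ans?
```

vals has length 5. The slice vals[-3:-1] selects indices [2, 3] (2->6, 3->12), giving [6, 12].

[6, 12]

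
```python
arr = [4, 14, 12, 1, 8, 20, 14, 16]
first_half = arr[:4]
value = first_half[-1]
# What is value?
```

arr has length 8. The slice arr[:4] selects indices [0, 1, 2, 3] (0->4, 1->14, 2->12, 3->1), giving [4, 14, 12, 1]. So first_half = [4, 14, 12, 1]. Then first_half[-1] = 1.

1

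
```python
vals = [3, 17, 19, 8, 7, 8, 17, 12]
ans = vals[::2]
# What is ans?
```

vals has length 8. The slice vals[::2] selects indices [0, 2, 4, 6] (0->3, 2->19, 4->7, 6->17), giving [3, 19, 7, 17].

[3, 19, 7, 17]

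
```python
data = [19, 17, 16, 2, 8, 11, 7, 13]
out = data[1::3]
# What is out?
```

data has length 8. The slice data[1::3] selects indices [1, 4, 7] (1->17, 4->8, 7->13), giving [17, 8, 13].

[17, 8, 13]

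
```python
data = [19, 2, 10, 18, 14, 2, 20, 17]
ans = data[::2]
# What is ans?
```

data has length 8. The slice data[::2] selects indices [0, 2, 4, 6] (0->19, 2->10, 4->14, 6->20), giving [19, 10, 14, 20].

[19, 10, 14, 20]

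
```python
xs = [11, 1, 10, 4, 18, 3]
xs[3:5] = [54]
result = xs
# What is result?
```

xs starts as [11, 1, 10, 4, 18, 3] (length 6). The slice xs[3:5] covers indices [3, 4] with values [4, 18]. Replacing that slice with [54] (different length) produces [11, 1, 10, 54, 3].

[11, 1, 10, 54, 3]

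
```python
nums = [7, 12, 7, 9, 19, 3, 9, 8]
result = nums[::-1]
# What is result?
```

nums has length 8. The slice nums[::-1] selects indices [7, 6, 5, 4, 3, 2, 1, 0] (7->8, 6->9, 5->3, 4->19, 3->9, 2->7, 1->12, 0->7), giving [8, 9, 3, 19, 9, 7, 12, 7].

[8, 9, 3, 19, 9, 7, 12, 7]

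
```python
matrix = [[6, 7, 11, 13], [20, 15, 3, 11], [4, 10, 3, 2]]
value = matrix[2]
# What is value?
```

matrix has 3 rows. Row 2 is [4, 10, 3, 2].

[4, 10, 3, 2]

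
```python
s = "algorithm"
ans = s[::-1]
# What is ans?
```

s has length 9. The slice s[::-1] selects indices [8, 7, 6, 5, 4, 3, 2, 1, 0] (8->'m', 7->'h', 6->'t', 5->'i', 4->'r', 3->'o', 2->'g', 1->'l', 0->'a'), giving 'mhtirogla'.

'mhtirogla'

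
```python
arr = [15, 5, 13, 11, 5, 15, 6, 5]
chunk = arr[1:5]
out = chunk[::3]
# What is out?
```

arr has length 8. The slice arr[1:5] selects indices [1, 2, 3, 4] (1->5, 2->13, 3->11, 4->5), giving [5, 13, 11, 5]. So chunk = [5, 13, 11, 5]. chunk has length 4. The slice chunk[::3] selects indices [0, 3] (0->5, 3->5), giving [5, 5].

[5, 5]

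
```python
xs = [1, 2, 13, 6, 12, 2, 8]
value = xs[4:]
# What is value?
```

xs has length 7. The slice xs[4:] selects indices [4, 5, 6] (4->12, 5->2, 6->8), giving [12, 2, 8].

[12, 2, 8]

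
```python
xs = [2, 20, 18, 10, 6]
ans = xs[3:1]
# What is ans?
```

xs has length 5. The slice xs[3:1] resolves to an empty index range, so the result is [].

[]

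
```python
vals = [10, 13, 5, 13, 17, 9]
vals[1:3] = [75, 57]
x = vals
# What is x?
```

vals starts as [10, 13, 5, 13, 17, 9] (length 6). The slice vals[1:3] covers indices [1, 2] with values [13, 5]. Replacing that slice with [75, 57] (same length) produces [10, 75, 57, 13, 17, 9].

[10, 75, 57, 13, 17, 9]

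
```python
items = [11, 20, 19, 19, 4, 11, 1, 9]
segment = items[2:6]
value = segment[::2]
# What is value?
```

items has length 8. The slice items[2:6] selects indices [2, 3, 4, 5] (2->19, 3->19, 4->4, 5->11), giving [19, 19, 4, 11]. So segment = [19, 19, 4, 11]. segment has length 4. The slice segment[::2] selects indices [0, 2] (0->19, 2->4), giving [19, 4].

[19, 4]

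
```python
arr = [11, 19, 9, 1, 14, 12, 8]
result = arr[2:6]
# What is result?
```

arr has length 7. The slice arr[2:6] selects indices [2, 3, 4, 5] (2->9, 3->1, 4->14, 5->12), giving [9, 1, 14, 12].

[9, 1, 14, 12]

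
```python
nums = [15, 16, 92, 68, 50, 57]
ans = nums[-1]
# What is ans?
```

nums has length 6. Negative index -1 maps to positive index 6 + (-1) = 5. nums[5] = 57.

57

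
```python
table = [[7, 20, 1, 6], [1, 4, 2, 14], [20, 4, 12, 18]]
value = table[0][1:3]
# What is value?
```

table[0] = [7, 20, 1, 6]. table[0] has length 4. The slice table[0][1:3] selects indices [1, 2] (1->20, 2->1), giving [20, 1].

[20, 1]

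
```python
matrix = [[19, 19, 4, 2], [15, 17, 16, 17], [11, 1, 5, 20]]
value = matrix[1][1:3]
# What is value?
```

matrix[1] = [15, 17, 16, 17]. matrix[1] has length 4. The slice matrix[1][1:3] selects indices [1, 2] (1->17, 2->16), giving [17, 16].

[17, 16]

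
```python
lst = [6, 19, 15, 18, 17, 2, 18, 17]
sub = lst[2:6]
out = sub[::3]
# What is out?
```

lst has length 8. The slice lst[2:6] selects indices [2, 3, 4, 5] (2->15, 3->18, 4->17, 5->2), giving [15, 18, 17, 2]. So sub = [15, 18, 17, 2]. sub has length 4. The slice sub[::3] selects indices [0, 3] (0->15, 3->2), giving [15, 2].

[15, 2]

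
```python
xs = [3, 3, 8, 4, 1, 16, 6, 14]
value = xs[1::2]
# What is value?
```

xs has length 8. The slice xs[1::2] selects indices [1, 3, 5, 7] (1->3, 3->4, 5->16, 7->14), giving [3, 4, 16, 14].

[3, 4, 16, 14]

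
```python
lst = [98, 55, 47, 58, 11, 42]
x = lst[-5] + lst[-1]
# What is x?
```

lst has length 6. Negative index -5 maps to positive index 6 + (-5) = 1. lst[1] = 55.
lst has length 6. Negative index -1 maps to positive index 6 + (-1) = 5. lst[5] = 42.
Sum: 55 + 42 = 97.

97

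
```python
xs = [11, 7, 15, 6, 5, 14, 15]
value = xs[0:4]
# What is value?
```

xs has length 7. The slice xs[0:4] selects indices [0, 1, 2, 3] (0->11, 1->7, 2->15, 3->6), giving [11, 7, 15, 6].

[11, 7, 15, 6]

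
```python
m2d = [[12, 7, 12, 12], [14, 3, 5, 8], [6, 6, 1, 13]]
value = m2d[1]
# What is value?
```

m2d has 3 rows. Row 1 is [14, 3, 5, 8].

[14, 3, 5, 8]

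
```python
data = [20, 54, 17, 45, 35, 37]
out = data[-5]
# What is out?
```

data has length 6. Negative index -5 maps to positive index 6 + (-5) = 1. data[1] = 54.

54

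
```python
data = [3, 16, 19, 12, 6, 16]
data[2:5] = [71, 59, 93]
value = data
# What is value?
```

data starts as [3, 16, 19, 12, 6, 16] (length 6). The slice data[2:5] covers indices [2, 3, 4] with values [19, 12, 6]. Replacing that slice with [71, 59, 93] (same length) produces [3, 16, 71, 59, 93, 16].

[3, 16, 71, 59, 93, 16]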